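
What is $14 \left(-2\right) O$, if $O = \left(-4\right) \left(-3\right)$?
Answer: $-336$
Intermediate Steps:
$O = 12$
$14 \left(-2\right) O = 14 \left(-2\right) 12 = \left(-28\right) 12 = -336$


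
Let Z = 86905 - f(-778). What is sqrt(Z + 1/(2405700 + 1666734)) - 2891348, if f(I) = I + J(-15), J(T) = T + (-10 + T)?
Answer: -2891348 + sqrt(1454861277151833822)/4072434 ≈ -2.8911e+6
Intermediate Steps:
J(T) = -10 + 2*T
f(I) = -40 + I (f(I) = I + (-10 + 2*(-15)) = I + (-10 - 30) = I - 40 = -40 + I)
Z = 87723 (Z = 86905 - (-40 - 778) = 86905 - 1*(-818) = 86905 + 818 = 87723)
sqrt(Z + 1/(2405700 + 1666734)) - 2891348 = sqrt(87723 + 1/(2405700 + 1666734)) - 2891348 = sqrt(87723 + 1/4072434) - 2891348 = sqrt(357246127783/4072434) - 2891348 = sqrt(1454861277151833822)/4072434 - 2891348 = -2891348 + sqrt(1454861277151833822)/4072434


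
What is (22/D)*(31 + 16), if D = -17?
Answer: -1034/17 ≈ -60.824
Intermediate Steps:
(22/D)*(31 + 16) = (22/(-17))*(31 + 16) = (22*(-1/17))*47 = -22/17*47 = -1034/17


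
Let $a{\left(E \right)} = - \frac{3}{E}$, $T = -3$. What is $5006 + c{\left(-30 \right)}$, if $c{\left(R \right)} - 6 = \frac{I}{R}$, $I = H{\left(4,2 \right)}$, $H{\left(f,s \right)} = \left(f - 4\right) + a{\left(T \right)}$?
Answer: $\frac{150359}{30} \approx 5012.0$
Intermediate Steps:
$H{\left(f,s \right)} = -3 + f$ ($H{\left(f,s \right)} = \left(f - 4\right) - \frac{3}{-3} = \left(f - 4\right) - -1 = \left(-4 + f\right) + 1 = -3 + f$)
$I = 1$ ($I = -3 + 4 = 1$)
$c{\left(R \right)} = 6 + \frac{1}{R}$ ($c{\left(R \right)} = 6 + 1 \frac{1}{R} = 6 + \frac{1}{R}$)
$5006 + c{\left(-30 \right)} = 5006 + \left(6 + \frac{1}{-30}\right) = 5006 + \left(6 - \frac{1}{30}\right) = 5006 + \frac{179}{30} = \frac{150359}{30}$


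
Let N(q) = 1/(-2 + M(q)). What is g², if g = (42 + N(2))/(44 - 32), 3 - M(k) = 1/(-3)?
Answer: 3249/256 ≈ 12.691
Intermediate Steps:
M(k) = 10/3 (M(k) = 3 - 1/(-3) = 3 - 1*(-⅓) = 3 + ⅓ = 10/3)
N(q) = ¾ (N(q) = 1/(-2 + 10/3) = 1/(4/3) = ¾)
g = 57/16 (g = (42 + ¾)/(44 - 32) = (171/4)/12 = (171/4)*(1/12) = 57/16 ≈ 3.5625)
g² = (57/16)² = 3249/256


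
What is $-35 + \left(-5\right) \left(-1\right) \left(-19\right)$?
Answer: $-130$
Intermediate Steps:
$-35 + \left(-5\right) \left(-1\right) \left(-19\right) = -35 + 5 \left(-19\right) = -35 - 95 = -130$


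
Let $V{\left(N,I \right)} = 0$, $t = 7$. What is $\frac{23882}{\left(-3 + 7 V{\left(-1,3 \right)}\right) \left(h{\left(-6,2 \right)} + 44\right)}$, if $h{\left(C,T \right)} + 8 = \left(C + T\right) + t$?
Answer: $- \frac{23882}{117} \approx -204.12$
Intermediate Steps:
$h{\left(C,T \right)} = -1 + C + T$ ($h{\left(C,T \right)} = -8 + \left(\left(C + T\right) + 7\right) = -8 + \left(7 + C + T\right) = -1 + C + T$)
$\frac{23882}{\left(-3 + 7 V{\left(-1,3 \right)}\right) \left(h{\left(-6,2 \right)} + 44\right)} = \frac{23882}{\left(-3 + 7 \cdot 0\right) \left(\left(-1 - 6 + 2\right) + 44\right)} = \frac{23882}{\left(-3 + 0\right) \left(-5 + 44\right)} = \frac{23882}{\left(-3\right) 39} = \frac{23882}{-117} = 23882 \left(- \frac{1}{117}\right) = - \frac{23882}{117}$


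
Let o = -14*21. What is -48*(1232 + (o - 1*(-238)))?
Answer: -56448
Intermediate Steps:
o = -294
-48*(1232 + (o - 1*(-238))) = -48*(1232 + (-294 - 1*(-238))) = -48*(1232 + (-294 + 238)) = -48*(1232 - 56) = -48*1176 = -56448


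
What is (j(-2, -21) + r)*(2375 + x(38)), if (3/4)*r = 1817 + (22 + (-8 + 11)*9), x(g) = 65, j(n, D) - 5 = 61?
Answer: 6231760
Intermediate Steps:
j(n, D) = 66 (j(n, D) = 5 + 61 = 66)
r = 2488 (r = 4*(1817 + (22 + (-8 + 11)*9))/3 = 4*(1817 + (22 + 3*9))/3 = 4*(1817 + (22 + 27))/3 = 4*(1817 + 49)/3 = (4/3)*1866 = 2488)
(j(-2, -21) + r)*(2375 + x(38)) = (66 + 2488)*(2375 + 65) = 2554*2440 = 6231760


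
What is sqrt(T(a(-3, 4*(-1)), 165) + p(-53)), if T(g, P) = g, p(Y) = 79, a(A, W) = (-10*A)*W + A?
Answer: 2*I*sqrt(11) ≈ 6.6332*I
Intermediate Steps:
a(A, W) = A - 10*A*W (a(A, W) = -10*A*W + A = A - 10*A*W)
sqrt(T(a(-3, 4*(-1)), 165) + p(-53)) = sqrt(-3*(1 - 40*(-1)) + 79) = sqrt(-3*(1 - 10*(-4)) + 79) = sqrt(-3*(1 + 40) + 79) = sqrt(-3*41 + 79) = sqrt(-123 + 79) = sqrt(-44) = 2*I*sqrt(11)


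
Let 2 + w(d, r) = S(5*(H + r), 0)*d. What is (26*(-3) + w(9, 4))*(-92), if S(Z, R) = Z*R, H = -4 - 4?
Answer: 7360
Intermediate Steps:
H = -8
S(Z, R) = R*Z
w(d, r) = -2 (w(d, r) = -2 + (0*(5*(-8 + r)))*d = -2 + (0*(-40 + 5*r))*d = -2 + 0*d = -2 + 0 = -2)
(26*(-3) + w(9, 4))*(-92) = (26*(-3) - 2)*(-92) = (-78 - 2)*(-92) = -80*(-92) = 7360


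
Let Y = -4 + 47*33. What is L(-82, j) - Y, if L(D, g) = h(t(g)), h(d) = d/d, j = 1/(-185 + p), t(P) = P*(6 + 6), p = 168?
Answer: -1546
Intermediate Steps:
t(P) = 12*P (t(P) = P*12 = 12*P)
Y = 1547 (Y = -4 + 1551 = 1547)
j = -1/17 (j = 1/(-185 + 168) = 1/(-17) = -1/17 ≈ -0.058824)
h(d) = 1
L(D, g) = 1
L(-82, j) - Y = 1 - 1*1547 = 1 - 1547 = -1546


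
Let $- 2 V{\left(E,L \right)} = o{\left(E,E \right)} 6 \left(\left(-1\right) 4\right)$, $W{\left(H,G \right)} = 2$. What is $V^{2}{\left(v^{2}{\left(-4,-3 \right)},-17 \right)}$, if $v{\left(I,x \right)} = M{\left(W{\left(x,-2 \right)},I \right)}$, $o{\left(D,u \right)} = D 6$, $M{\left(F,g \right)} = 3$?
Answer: $419904$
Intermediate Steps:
$o{\left(D,u \right)} = 6 D$
$v{\left(I,x \right)} = 3$
$V{\left(E,L \right)} = 72 E$ ($V{\left(E,L \right)} = - \frac{6 E 6 \left(\left(-1\right) 4\right)}{2} = - \frac{36 E \left(-4\right)}{2} = - \frac{\left(-144\right) E}{2} = 72 E$)
$V^{2}{\left(v^{2}{\left(-4,-3 \right)},-17 \right)} = \left(72 \cdot 3^{2}\right)^{2} = \left(72 \cdot 9\right)^{2} = 648^{2} = 419904$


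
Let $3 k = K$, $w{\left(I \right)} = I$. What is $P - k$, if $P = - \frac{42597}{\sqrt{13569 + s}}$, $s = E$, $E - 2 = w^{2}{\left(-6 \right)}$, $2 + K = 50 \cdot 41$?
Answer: $- \frac{2048}{3} - \frac{42597 \sqrt{13607}}{13607} \approx -1047.8$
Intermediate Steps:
$K = 2048$ ($K = -2 + 50 \cdot 41 = -2 + 2050 = 2048$)
$E = 38$ ($E = 2 + \left(-6\right)^{2} = 2 + 36 = 38$)
$s = 38$
$k = \frac{2048}{3}$ ($k = \frac{1}{3} \cdot 2048 = \frac{2048}{3} \approx 682.67$)
$P = - \frac{42597 \sqrt{13607}}{13607}$ ($P = - \frac{42597}{\sqrt{13569 + 38}} = - \frac{42597}{\sqrt{13607}} = - 42597 \frac{\sqrt{13607}}{13607} = - \frac{42597 \sqrt{13607}}{13607} \approx -365.17$)
$P - k = - \frac{42597 \sqrt{13607}}{13607} - \frac{2048}{3} = - \frac{2048}{3} - \frac{42597 \sqrt{13607}}{13607}$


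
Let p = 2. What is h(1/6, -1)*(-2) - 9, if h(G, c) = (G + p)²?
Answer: -331/18 ≈ -18.389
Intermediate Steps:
h(G, c) = (2 + G)² (h(G, c) = (G + 2)² = (2 + G)²)
h(1/6, -1)*(-2) - 9 = (2 + 1/6)²*(-2) - 9 = (2 + ⅙)²*(-2) - 9 = (13/6)²*(-2) - 9 = (169/36)*(-2) - 9 = -169/18 - 9 = -331/18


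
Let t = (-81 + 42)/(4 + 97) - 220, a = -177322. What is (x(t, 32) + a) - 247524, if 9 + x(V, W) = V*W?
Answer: -43622643/101 ≈ -4.3191e+5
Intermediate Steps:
t = -22259/101 (t = -39/101 - 220 = -22259/101 ≈ -220.39)
x(V, W) = -9 + V*W
(x(t, 32) + a) - 247524 = ((-9 - 22259/101*32) - 177322) - 247524 = ((-9 - 712288/101) - 177322) - 247524 = (-713197/101 - 177322) - 247524 = -18622719/101 - 247524 = -43622643/101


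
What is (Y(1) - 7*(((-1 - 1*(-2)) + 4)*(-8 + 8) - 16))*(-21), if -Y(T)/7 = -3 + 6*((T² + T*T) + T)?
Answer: -147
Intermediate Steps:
Y(T) = 21 - 84*T² - 42*T (Y(T) = -7*(-3 + 6*((T² + T*T) + T)) = -7*(-3 + 6*((T² + T²) + T)) = -7*(-3 + 6*(2*T² + T)) = -7*(-3 + 6*(T + 2*T²)) = -7*(-3 + (6*T + 12*T²)) = -7*(-3 + 6*T + 12*T²) = 21 - 84*T² - 42*T)
(Y(1) - 7*(((-1 - 1*(-2)) + 4)*(-8 + 8) - 16))*(-21) = ((21 - 84*1² - 42*1) - 7*(((-1 - 1*(-2)) + 4)*(-8 + 8) - 16))*(-21) = ((21 - 84*1 - 42) - 7*(((-1 + 2) + 4)*0 - 16))*(-21) = ((21 - 84 - 42) - 7*((1 + 4)*0 - 16))*(-21) = (-105 - 7*(5*0 - 16))*(-21) = (-105 - 7*(0 - 16))*(-21) = (-105 - 7*(-16))*(-21) = (-105 + 112)*(-21) = 7*(-21) = -147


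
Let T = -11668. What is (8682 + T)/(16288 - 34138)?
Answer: 1493/8925 ≈ 0.16728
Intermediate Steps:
(8682 + T)/(16288 - 34138) = (8682 - 11668)/(16288 - 34138) = -2986/(-17850) = -2986*(-1/17850) = 1493/8925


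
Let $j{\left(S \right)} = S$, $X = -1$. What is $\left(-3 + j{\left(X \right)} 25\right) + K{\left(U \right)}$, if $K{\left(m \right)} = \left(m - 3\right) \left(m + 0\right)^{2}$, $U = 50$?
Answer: $117472$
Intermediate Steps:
$K{\left(m \right)} = m^{2} \left(-3 + m\right)$ ($K{\left(m \right)} = \left(-3 + m\right) m^{2} = m^{2} \left(-3 + m\right)$)
$\left(-3 + j{\left(X \right)} 25\right) + K{\left(U \right)} = \left(-3 - 25\right) + 50^{2} \left(-3 + 50\right) = \left(-3 - 25\right) + 2500 \cdot 47 = -28 + 117500 = 117472$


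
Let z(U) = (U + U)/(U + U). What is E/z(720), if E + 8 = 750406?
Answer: 750398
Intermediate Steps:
E = 750398 (E = -8 + 750406 = 750398)
z(U) = 1 (z(U) = (2*U)/((2*U)) = (2*U)*(1/(2*U)) = 1)
E/z(720) = 750398/1 = 750398*1 = 750398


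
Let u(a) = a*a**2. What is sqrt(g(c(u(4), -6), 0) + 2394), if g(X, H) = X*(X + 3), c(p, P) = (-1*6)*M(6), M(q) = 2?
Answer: 3*sqrt(278) ≈ 50.020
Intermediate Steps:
u(a) = a**3
c(p, P) = -12 (c(p, P) = -1*6*2 = -6*2 = -12)
g(X, H) = X*(3 + X)
sqrt(g(c(u(4), -6), 0) + 2394) = sqrt(-12*(3 - 12) + 2394) = sqrt(-12*(-9) + 2394) = sqrt(108 + 2394) = sqrt(2502) = 3*sqrt(278)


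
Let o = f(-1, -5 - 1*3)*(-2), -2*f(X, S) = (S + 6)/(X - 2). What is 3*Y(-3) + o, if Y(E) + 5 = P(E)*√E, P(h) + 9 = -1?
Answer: -43/3 - 30*I*√3 ≈ -14.333 - 51.962*I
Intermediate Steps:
P(h) = -10 (P(h) = -9 - 1 = -10)
f(X, S) = -(6 + S)/(2*(-2 + X)) (f(X, S) = -(S + 6)/(2*(X - 2)) = -(6 + S)/(2*(-2 + X)))
Y(E) = -5 - 10*√E
o = ⅔ (o = ((-6 - (-5 - 1*3))/(2*(-2 - 1)))*(-2) = ((½)*(-6 - (-5 - 3))/(-3))*(-2) = ((½)*(-⅓)*(-6 - 1*(-8)))*(-2) = ((½)*(-⅓)*(-6 + 8))*(-2) = ((½)*(-⅓)*2)*(-2) = -⅓*(-2) = ⅔ ≈ 0.66667)
3*Y(-3) + o = 3*(-5 - 10*I*√3) + ⅔ = (-15 - 30*I*√3) + ⅔ = -43/3 - 30*I*√3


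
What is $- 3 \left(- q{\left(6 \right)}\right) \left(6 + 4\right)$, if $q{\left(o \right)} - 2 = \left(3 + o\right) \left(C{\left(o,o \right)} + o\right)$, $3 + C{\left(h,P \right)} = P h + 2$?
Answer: $11130$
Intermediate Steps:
$C{\left(h,P \right)} = -1 + P h$ ($C{\left(h,P \right)} = -3 + \left(P h + 2\right) = -3 + \left(2 + P h\right) = -1 + P h$)
$q{\left(o \right)} = 2 + \left(3 + o\right) \left(-1 + o + o^{2}\right)$ ($q{\left(o \right)} = 2 + \left(3 + o\right) \left(\left(-1 + o o\right) + o\right) = 2 + \left(3 + o\right) \left(\left(-1 + o^{2}\right) + o\right) = 2 + \left(3 + o\right) \left(-1 + o + o^{2}\right)$)
$- 3 \left(- q{\left(6 \right)}\right) \left(6 + 4\right) = - 3 \left(- (-1 + 6^{3} + 2 \cdot 6 + 4 \cdot 6^{2})\right) \left(6 + 4\right) = - 3 \left(- (-1 + 216 + 12 + 4 \cdot 36)\right) 10 = - 3 \left(- (-1 + 216 + 12 + 144)\right) 10 = - 3 \left(\left(-1\right) 371\right) 10 = \left(-3\right) \left(-371\right) 10 = 1113 \cdot 10 = 11130$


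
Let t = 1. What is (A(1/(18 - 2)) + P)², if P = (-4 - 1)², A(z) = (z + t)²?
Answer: 44742721/65536 ≈ 682.72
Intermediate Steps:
A(z) = (1 + z)² (A(z) = (z + 1)² = (1 + z)²)
P = 25 (P = (-5)² = 25)
(A(1/(18 - 2)) + P)² = ((1 + 1/(18 - 2))² + 25)² = ((1 + 1/16)² + 25)² = ((17/16)² + 25)² = (289/256 + 25)² = (6689/256)² = 44742721/65536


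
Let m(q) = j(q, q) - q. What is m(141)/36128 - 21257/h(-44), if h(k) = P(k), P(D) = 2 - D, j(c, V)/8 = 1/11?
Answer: -4223886417/9140384 ≈ -462.11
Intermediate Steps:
j(c, V) = 8/11
m(q) = 8/11 - q
h(k) = 2 - k
m(141)/36128 - 21257/h(-44) = (8/11 - 1*141)/36128 - 21257/(2 - 1*(-44)) = (8/11 - 141)*(1/36128) - 21257/(2 + 44) = -1543/11*1/36128 - 21257/46 = -1543/397408 - 21257*1/46 = -1543/397408 - 21257/46 = -4223886417/9140384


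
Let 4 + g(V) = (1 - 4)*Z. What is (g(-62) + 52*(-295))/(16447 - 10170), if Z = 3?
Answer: -15353/6277 ≈ -2.4459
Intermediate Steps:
g(V) = -13 (g(V) = -4 + (1 - 4)*3 = -4 - 3*3 = -4 - 9 = -13)
(g(-62) + 52*(-295))/(16447 - 10170) = (-13 + 52*(-295))/(16447 - 10170) = (-13 - 15340)/6277 = -15353*1/6277 = -15353/6277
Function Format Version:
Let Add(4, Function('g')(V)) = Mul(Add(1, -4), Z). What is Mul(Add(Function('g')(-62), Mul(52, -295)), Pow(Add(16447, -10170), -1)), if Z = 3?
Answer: Rational(-15353, 6277) ≈ -2.4459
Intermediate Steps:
Function('g')(V) = -13 (Function('g')(V) = Add(-4, Mul(Add(1, -4), 3)) = Add(-4, Mul(-3, 3)) = Add(-4, -9) = -13)
Mul(Add(Function('g')(-62), Mul(52, -295)), Pow(Add(16447, -10170), -1)) = Mul(Add(-13, Mul(52, -295)), Pow(Add(16447, -10170), -1)) = Mul(Add(-13, -15340), Pow(6277, -1)) = Mul(-15353, Rational(1, 6277)) = Rational(-15353, 6277)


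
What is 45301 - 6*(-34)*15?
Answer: 48361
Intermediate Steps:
45301 - 6*(-34)*15 = 45301 + 204*15 = 45301 + 3060 = 48361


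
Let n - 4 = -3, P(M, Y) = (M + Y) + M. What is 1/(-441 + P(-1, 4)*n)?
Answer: -1/439 ≈ -0.0022779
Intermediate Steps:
P(M, Y) = Y + 2*M
n = 1 (n = 4 - 3 = 1)
1/(-441 + P(-1, 4)*n) = 1/(-441 + (4 + 2*(-1))*1) = 1/(-441 + (4 - 2)*1) = 1/(-441 + 2*1) = 1/(-441 + 2) = 1/(-439) = -1/439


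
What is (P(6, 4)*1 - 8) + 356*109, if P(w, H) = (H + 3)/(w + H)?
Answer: 387967/10 ≈ 38797.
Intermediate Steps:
P(w, H) = (3 + H)/(H + w)
(P(6, 4)*1 - 8) + 356*109 = (((3 + 4)/(4 + 6))*1 - 8) + 356*109 = ((7/10)*1 - 8) + 38804 = (7/10 - 8) + 38804 = -73/10 + 38804 = 387967/10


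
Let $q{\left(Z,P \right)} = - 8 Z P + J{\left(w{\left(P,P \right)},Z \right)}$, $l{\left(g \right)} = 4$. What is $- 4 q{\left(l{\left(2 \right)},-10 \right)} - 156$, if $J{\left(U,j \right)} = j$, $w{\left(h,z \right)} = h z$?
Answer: $-1452$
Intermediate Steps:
$q{\left(Z,P \right)} = Z - 8 P Z$ ($q{\left(Z,P \right)} = - 8 Z P + Z = - 8 P Z + Z = Z - 8 P Z$)
$- 4 q{\left(l{\left(2 \right)},-10 \right)} - 156 = - 4 \cdot 4 \left(1 - -80\right) - 156 = - 4 \cdot 4 \left(1 + 80\right) - 156 = - 4 \cdot 4 \cdot 81 - 156 = \left(-4\right) 324 - 156 = -1296 - 156 = -1452$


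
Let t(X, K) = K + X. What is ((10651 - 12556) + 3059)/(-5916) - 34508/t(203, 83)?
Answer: -51119843/422994 ≈ -120.85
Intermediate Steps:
((10651 - 12556) + 3059)/(-5916) - 34508/t(203, 83) = ((10651 - 12556) + 3059)/(-5916) - 34508/(83 + 203) = (-1905 + 3059)*(-1/5916) - 34508/286 = 1154*(-1/5916) - 34508*1/286 = -577/2958 - 17254/143 = -51119843/422994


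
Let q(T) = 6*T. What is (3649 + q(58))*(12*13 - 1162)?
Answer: -4020982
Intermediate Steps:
(3649 + q(58))*(12*13 - 1162) = (3649 + 6*58)*(12*13 - 1162) = (3649 + 348)*(156 - 1162) = 3997*(-1006) = -4020982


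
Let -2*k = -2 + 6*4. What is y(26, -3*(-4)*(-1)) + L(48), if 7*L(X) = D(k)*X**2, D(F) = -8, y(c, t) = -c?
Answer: -18614/7 ≈ -2659.1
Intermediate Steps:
k = -11 (k = -(-2 + 6*4)/2 = -(-2 + 24)/2 = -1/2*22 = -11)
L(X) = -8*X**2/7 (L(X) = (-8*X**2)/7 = -8*X**2/7)
y(26, -3*(-4)*(-1)) + L(48) = -1*26 - 8/7*48**2 = -26 - 8/7*2304 = -26 - 18432/7 = -18614/7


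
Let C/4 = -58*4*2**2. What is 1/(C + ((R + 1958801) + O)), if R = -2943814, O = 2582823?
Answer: 1/1594098 ≈ 6.2731e-7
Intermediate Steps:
C = -3712 (C = 4*(-58*4*2**2) = 4*(-232*4) = 4*(-928) = -3712)
1/(C + ((R + 1958801) + O)) = 1/(-3712 + ((-2943814 + 1958801) + 2582823)) = 1/(-3712 + (-985013 + 2582823)) = 1/(-3712 + 1597810) = 1/1594098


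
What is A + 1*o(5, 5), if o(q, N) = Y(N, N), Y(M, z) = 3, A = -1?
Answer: 2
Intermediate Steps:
o(q, N) = 3
A + 1*o(5, 5) = -1 + 1*3 = -1 + 3 = 2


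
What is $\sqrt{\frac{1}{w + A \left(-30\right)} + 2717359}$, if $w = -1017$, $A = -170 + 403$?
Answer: $\frac{2 \sqrt{43553863337646}}{8007} \approx 1648.4$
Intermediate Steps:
$A = 233$
$\sqrt{\frac{1}{w + A \left(-30\right)} + 2717359} = \sqrt{\frac{1}{-1017 + 233 \left(-30\right)} + 2717359} = \sqrt{\frac{1}{-1017 - 6990} + 2717359} = \sqrt{\frac{1}{-8007} + 2717359} = \sqrt{- \frac{1}{8007} + 2717359} = \sqrt{\frac{21757893512}{8007}} = \frac{2 \sqrt{43553863337646}}{8007}$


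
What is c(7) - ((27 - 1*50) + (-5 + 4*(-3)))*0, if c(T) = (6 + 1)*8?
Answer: 56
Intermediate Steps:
c(T) = 56 (c(T) = 7*8 = 56)
c(7) - ((27 - 1*50) + (-5 + 4*(-3)))*0 = 56 - ((27 - 1*50) + (-5 + 4*(-3)))*0 = 56 - ((27 - 50) + (-5 - 12))*0 = 56 - (-23 - 17)*0 = 56 - (-40)*0 = 56 - 1*0 = 56 + 0 = 56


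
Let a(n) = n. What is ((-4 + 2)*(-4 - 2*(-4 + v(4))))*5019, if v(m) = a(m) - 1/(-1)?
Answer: 60228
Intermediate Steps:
v(m) = 1 + m (v(m) = m - 1/(-1) = m - 1*(-1) = m + 1 = 1 + m)
((-4 + 2)*(-4 - 2*(-4 + v(4))))*5019 = ((-4 + 2)*(-4 - 2*(-4 + (1 + 4))))*5019 = -2*(-4 - 2*(-4 + 5))*5019 = -2*(-4 - 2*1)*5019 = -2*(-4 - 2)*5019 = -2*(-6)*5019 = 12*5019 = 60228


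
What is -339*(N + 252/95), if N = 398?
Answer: -12903018/95 ≈ -1.3582e+5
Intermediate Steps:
-339*(N + 252/95) = -339*(398 + 252/95) = -339*38062/95 = -12903018/95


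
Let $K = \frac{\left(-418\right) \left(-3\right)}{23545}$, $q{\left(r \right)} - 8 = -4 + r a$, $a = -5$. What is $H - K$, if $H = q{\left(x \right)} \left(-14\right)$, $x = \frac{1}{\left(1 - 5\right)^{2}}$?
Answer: $- \frac{9734117}{188360} \approx -51.678$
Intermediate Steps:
$x = \frac{1}{16}$ ($x = \frac{1}{\left(-4\right)^{2}} = \frac{1}{16} \approx 0.0625$)
$q{\left(r \right)} = 4 - 5 r$ ($q{\left(r \right)} = 8 + \left(-4 + r \left(-5\right)\right) = 8 - \left(4 + 5 r\right) = 4 - 5 r$)
$K = \frac{1254}{23545}$ ($K = 1254 \cdot \frac{1}{23545} = \frac{1254}{23545} \approx 0.05326$)
$H = - \frac{413}{8}$ ($H = \left(4 - \frac{5}{16}\right) \left(-14\right) = \frac{59}{16} \left(-14\right) = - \frac{413}{8} \approx -51.625$)
$H - K = - \frac{413}{8} - \frac{1254}{23545} = - \frac{9734117}{188360}$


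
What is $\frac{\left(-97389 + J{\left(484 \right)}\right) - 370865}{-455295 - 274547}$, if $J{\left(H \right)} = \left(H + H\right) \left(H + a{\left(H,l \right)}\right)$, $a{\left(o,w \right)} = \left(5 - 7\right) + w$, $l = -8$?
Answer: $\frac{4711}{364921} \approx 0.01291$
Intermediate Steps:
$a{\left(o,w \right)} = -2 + w$
$J{\left(H \right)} = 2 H \left(-10 + H\right)$ ($J{\left(H \right)} = \left(H + H\right) \left(H - 10\right) = 2 H \left(H - 10\right) = 2 H \left(-10 + H\right)$)
$\frac{\left(-97389 + J{\left(484 \right)}\right) - 370865}{-455295 - 274547} = \frac{\left(-97389 + 2 \cdot 484 \left(-10 + 484\right)\right) - 370865}{-455295 - 274547} = \frac{\left(-97389 + 2 \cdot 484 \cdot 474\right) - 370865}{-729842} = \left(\left(-97389 + 458832\right) - 370865\right) \left(- \frac{1}{729842}\right) = \left(361443 - 370865\right) \left(- \frac{1}{729842}\right) = \left(-9422\right) \left(- \frac{1}{729842}\right) = \frac{4711}{364921}$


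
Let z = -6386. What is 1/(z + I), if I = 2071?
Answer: -1/4315 ≈ -0.00023175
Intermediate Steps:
1/(z + I) = 1/(-6386 + 2071) = 1/(-4315) = -1/4315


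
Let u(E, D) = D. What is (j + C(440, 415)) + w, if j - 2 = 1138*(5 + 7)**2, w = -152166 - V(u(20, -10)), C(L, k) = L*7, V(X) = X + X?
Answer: 14808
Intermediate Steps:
V(X) = 2*X
C(L, k) = 7*L
w = -152146 (w = -152166 - 2*(-10) = -152166 - 1*(-20) = -152166 + 20 = -152146)
j = 163874 (j = 2 + 1138*(5 + 7)**2 = 2 + 1138*12**2 = 2 + 1138*144 = 2 + 163872 = 163874)
(j + C(440, 415)) + w = (163874 + 7*440) - 152146 = (163874 + 3080) - 152146 = 166954 - 152146 = 14808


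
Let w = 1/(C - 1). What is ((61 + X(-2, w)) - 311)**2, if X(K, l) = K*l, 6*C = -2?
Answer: 247009/4 ≈ 61752.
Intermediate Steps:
C = -1/3 (C = (1/6)*(-2) = -1/3 ≈ -0.33333)
w = -3/4 (w = 1/(-1/3 - 1) = 1/(-4/3) = -3/4 ≈ -0.75000)
((61 + X(-2, w)) - 311)**2 = ((61 - 2*(-3/4)) - 311)**2 = ((61 + 3/2) - 311)**2 = (125/2 - 311)**2 = (-497/2)**2 = 247009/4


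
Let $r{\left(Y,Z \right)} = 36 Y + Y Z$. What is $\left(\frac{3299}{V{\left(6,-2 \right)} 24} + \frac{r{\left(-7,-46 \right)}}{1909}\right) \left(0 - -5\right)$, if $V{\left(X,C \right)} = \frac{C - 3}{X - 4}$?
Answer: $- \frac{6293591}{22908} \approx -274.73$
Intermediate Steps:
$V{\left(X,C \right)} = \frac{-3 + C}{-4 + X}$
$\left(\frac{3299}{V{\left(6,-2 \right)} 24} + \frac{r{\left(-7,-46 \right)}}{1909}\right) \left(0 - -5\right) = \left(\frac{3299}{\frac{-3 - 2}{-4 + 6} \cdot 24} + \frac{\left(-7\right) \left(36 - 46\right)}{1909}\right) \left(0 - -5\right) = \left(\frac{3299}{\frac{1}{2} \left(-5\right) 24} + \left(-7\right) \left(-10\right) \frac{1}{1909}\right) \left(0 + 5\right) = \left(\frac{3299}{\frac{1}{2} \left(-5\right) 24} + 70 \cdot \frac{1}{1909}\right) 5 = \left(\frac{3299}{\left(- \frac{5}{2}\right) 24} + \frac{70}{1909}\right) 5 = \left(\frac{3299}{-60} + \frac{70}{1909}\right) 5 = \left(3299 \left(- \frac{1}{60}\right) + \frac{70}{1909}\right) 5 = \left(- \frac{3299}{60} + \frac{70}{1909}\right) 5 = \left(- \frac{6293591}{114540}\right) 5 = - \frac{6293591}{22908}$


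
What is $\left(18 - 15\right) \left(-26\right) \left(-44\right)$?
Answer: $3432$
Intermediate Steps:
$\left(18 - 15\right) \left(-26\right) \left(-44\right) = 3 \left(-26\right) \left(-44\right) = \left(-78\right) \left(-44\right) = 3432$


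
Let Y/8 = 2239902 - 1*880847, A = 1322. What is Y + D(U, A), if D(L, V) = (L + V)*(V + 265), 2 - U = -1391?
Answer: 15181145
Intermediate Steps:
U = 1393 (U = 2 - 1*(-1391) = 2 + 1391 = 1393)
D(L, V) = (265 + V)*(L + V) (D(L, V) = (L + V)*(265 + V) = (265 + V)*(L + V))
Y = 10872440 (Y = 8*(2239902 - 1*880847) = 8*(2239902 - 880847) = 8*1359055 = 10872440)
Y + D(U, A) = 10872440 + (1322² + 265*1393 + 265*1322 + 1393*1322) = 10872440 + (1747684 + 369145 + 350330 + 1841546) = 10872440 + 4308705 = 15181145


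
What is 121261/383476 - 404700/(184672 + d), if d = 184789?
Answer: -110391526879/141679426436 ≈ -0.77916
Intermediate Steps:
121261/383476 - 404700/(184672 + d) = 121261/383476 - 404700/(184672 + 184789) = 121261*(1/383476) - 404700/369461 = 121261/383476 - 404700*1/369461 = 121261/383476 - 404700/369461 = -110391526879/141679426436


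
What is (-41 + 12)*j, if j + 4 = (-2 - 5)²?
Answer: -1305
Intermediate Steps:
j = 45 (j = -4 + (-2 - 5)² = -4 + (-7)² = -4 + 49 = 45)
(-41 + 12)*j = (-41 + 12)*45 = -29*45 = -1305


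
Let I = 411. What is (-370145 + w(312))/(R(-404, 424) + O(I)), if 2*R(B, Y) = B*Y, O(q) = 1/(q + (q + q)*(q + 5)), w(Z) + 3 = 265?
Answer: 126634253529/29322706223 ≈ 4.3186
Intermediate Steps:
w(Z) = 262 (w(Z) = -3 + 265 = 262)
O(q) = 1/(q + 2*q*(5 + q)) (O(q) = 1/(q + (2*q)*(5 + q)) = 1/(q + 2*q*(5 + q)))
R(B, Y) = B*Y/2 (R(B, Y) = (B*Y)/2 = B*Y/2)
(-370145 + w(312))/(R(-404, 424) + O(I)) = (-370145 + 262)/((½)*(-404)*424 + 1/(411*(11 + 2*411))) = -369883/(-85648 + 1/(411*(11 + 822))) = -369883/(-85648 + (1/411)/833) = -369883/(-85648 + (1/411)*(1/833)) = -369883/(-85648 + 1/342363) = -369883/(-29322706223/342363) = -369883*(-342363/29322706223) = 126634253529/29322706223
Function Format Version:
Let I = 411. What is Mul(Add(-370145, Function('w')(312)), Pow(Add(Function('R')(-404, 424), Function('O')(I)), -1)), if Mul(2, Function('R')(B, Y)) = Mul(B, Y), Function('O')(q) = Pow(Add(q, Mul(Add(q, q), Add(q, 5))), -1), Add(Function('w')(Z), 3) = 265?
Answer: Rational(126634253529, 29322706223) ≈ 4.3186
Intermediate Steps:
Function('w')(Z) = 262 (Function('w')(Z) = Add(-3, 265) = 262)
Function('O')(q) = Pow(Add(q, Mul(2, q, Add(5, q))), -1) (Function('O')(q) = Pow(Add(q, Mul(Mul(2, q), Add(5, q))), -1) = Pow(Add(q, Mul(2, q, Add(5, q))), -1))
Function('R')(B, Y) = Mul(Rational(1, 2), B, Y) (Function('R')(B, Y) = Mul(Rational(1, 2), Mul(B, Y)) = Mul(Rational(1, 2), B, Y))
Mul(Add(-370145, Function('w')(312)), Pow(Add(Function('R')(-404, 424), Function('O')(I)), -1)) = Mul(Add(-370145, 262), Pow(Add(Mul(Rational(1, 2), -404, 424), Mul(Pow(411, -1), Pow(Add(11, Mul(2, 411)), -1))), -1)) = Mul(-369883, Pow(Add(-85648, Mul(Rational(1, 411), Pow(Add(11, 822), -1))), -1)) = Mul(-369883, Pow(Add(-85648, Mul(Rational(1, 411), Pow(833, -1))), -1)) = Mul(-369883, Pow(Add(-85648, Mul(Rational(1, 411), Rational(1, 833))), -1)) = Mul(-369883, Pow(Add(-85648, Rational(1, 342363)), -1)) = Mul(-369883, Pow(Rational(-29322706223, 342363), -1)) = Mul(-369883, Rational(-342363, 29322706223)) = Rational(126634253529, 29322706223)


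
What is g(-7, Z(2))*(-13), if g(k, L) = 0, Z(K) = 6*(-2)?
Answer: 0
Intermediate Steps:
Z(K) = -12
g(-7, Z(2))*(-13) = 0*(-13) = 0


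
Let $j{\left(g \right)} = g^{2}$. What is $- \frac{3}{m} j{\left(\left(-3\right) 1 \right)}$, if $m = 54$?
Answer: $- \frac{1}{2} \approx -0.5$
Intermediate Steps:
$- \frac{3}{m} j{\left(\left(-3\right) 1 \right)} = - \frac{3}{54} \left(\left(-3\right) 1\right)^{2} = \left(-3\right) \frac{1}{54} \left(-3\right)^{2} = \left(- \frac{1}{18}\right) 9 = - \frac{1}{2}$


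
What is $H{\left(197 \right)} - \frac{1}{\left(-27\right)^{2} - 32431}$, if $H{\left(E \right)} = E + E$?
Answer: $\frac{12490589}{31702} \approx 394.0$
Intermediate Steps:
$H{\left(E \right)} = 2 E$
$H{\left(197 \right)} - \frac{1}{\left(-27\right)^{2} - 32431} = 2 \cdot 197 - \frac{1}{\left(-27\right)^{2} - 32431} = 394 - \frac{1}{729 - 32431} = 394 - \frac{1}{-31702} = 394 - - \frac{1}{31702} = 394 + \frac{1}{31702} = \frac{12490589}{31702}$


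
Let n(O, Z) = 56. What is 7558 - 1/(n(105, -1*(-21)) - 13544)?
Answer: 101942305/13488 ≈ 7558.0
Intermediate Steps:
7558 - 1/(n(105, -1*(-21)) - 13544) = 7558 - 1/(56 - 13544) = 7558 - 1/(-13488) = 7558 - 1*(-1/13488) = 7558 + 1/13488 = 101942305/13488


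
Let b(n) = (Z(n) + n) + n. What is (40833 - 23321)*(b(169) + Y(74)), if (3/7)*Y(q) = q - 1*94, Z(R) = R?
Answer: 24184072/3 ≈ 8.0614e+6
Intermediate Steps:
Y(q) = -658/3 + 7*q/3 (Y(q) = 7*(q - 1*94)/3 = 7*(q - 94)/3 = 7*(-94 + q)/3 = -658/3 + 7*q/3)
b(n) = 3*n (b(n) = (n + n) + n = 2*n + n = 3*n)
(40833 - 23321)*(b(169) + Y(74)) = (40833 - 23321)*(3*169 + (-658/3 + (7/3)*74)) = 17512*(507 + (-658/3 + 518/3)) = 17512*(507 - 140/3) = 17512*(1381/3) = 24184072/3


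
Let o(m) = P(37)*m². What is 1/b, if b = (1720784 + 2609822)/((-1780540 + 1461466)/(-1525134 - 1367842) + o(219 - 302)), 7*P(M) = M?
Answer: 368700782543/43849187282096 ≈ 0.0084084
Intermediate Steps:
P(M) = M/7
o(m) = 37*m²/7 (o(m) = ((⅐)*37)*m² = 37*m²/7)
b = 43849187282096/368700782543 (b = (1720784 + 2609822)/((-1780540 + 1461466)/(-1525134 - 1367842) + 37*(219 - 302)²/7) = 4330606/(-319074/(-2892976) + (37/7)*(-83)²) = 4330606/(-319074*(-1/2892976) + (37/7)*6889) = 4330606/(159537/1446488 + 254893/7) = 4330606/(368700782543/10125416) = 4330606*(10125416/368700782543) = 43849187282096/368700782543 ≈ 118.93)
1/b = 1/(43849187282096/368700782543) = 368700782543/43849187282096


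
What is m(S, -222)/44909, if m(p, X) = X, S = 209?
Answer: -222/44909 ≈ -0.0049433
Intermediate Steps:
m(S, -222)/44909 = -222/44909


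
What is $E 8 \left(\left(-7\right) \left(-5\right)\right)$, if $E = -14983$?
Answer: $-4195240$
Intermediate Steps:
$E 8 \left(\left(-7\right) \left(-5\right)\right) = - 14983 \cdot 8 \left(\left(-7\right) \left(-5\right)\right) = - 14983 \cdot 8 \cdot 35 = \left(-14983\right) 280 = -4195240$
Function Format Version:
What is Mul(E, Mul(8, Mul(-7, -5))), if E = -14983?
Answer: -4195240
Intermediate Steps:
Mul(E, Mul(8, Mul(-7, -5))) = Mul(-14983, Mul(8, Mul(-7, -5))) = Mul(-14983, Mul(8, 35)) = Mul(-14983, 280) = -4195240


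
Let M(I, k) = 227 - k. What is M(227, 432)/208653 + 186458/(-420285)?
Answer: -12997059833/29231242035 ≈ -0.44463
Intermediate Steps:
M(227, 432)/208653 + 186458/(-420285) = (227 - 1*432)/208653 + 186458/(-420285) = (227 - 432)*(1/208653) + 186458*(-1/420285) = -205*1/208653 - 186458/420285 = -205/208653 - 186458/420285 = -12997059833/29231242035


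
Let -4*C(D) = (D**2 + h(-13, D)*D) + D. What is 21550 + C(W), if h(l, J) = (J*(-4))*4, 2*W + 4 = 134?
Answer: 74755/2 ≈ 37378.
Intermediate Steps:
W = 65 (W = -2 + (1/2)*134 = -2 + 67 = 65)
h(l, J) = -16*J (h(l, J) = -4*J*4 = -16*J)
C(D) = -D/4 + 15*D**2/4 (C(D) = -((D**2 + (-16*D)*D) + D)/4 = -((D**2 - 16*D**2) + D)/4 = -(-15*D**2 + D)/4 = -(D - 15*D**2)/4 = -D/4 + 15*D**2/4)
21550 + C(W) = 21550 + (1/4)*65*(-1 + 15*65) = 21550 + (1/4)*65*(-1 + 975) = 21550 + (1/4)*65*974 = 21550 + 31655/2 = 74755/2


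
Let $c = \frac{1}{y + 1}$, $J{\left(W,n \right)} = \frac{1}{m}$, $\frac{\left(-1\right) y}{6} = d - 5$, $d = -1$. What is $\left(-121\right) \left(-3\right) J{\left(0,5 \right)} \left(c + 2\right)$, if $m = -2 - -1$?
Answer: $- \frac{27225}{37} \approx -735.81$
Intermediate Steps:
$m = -1$ ($m = -2 + 1 = -1$)
$y = 36$ ($y = - 6 \left(-1 - 5\right) = \left(-6\right) \left(-6\right) = 36$)
$J{\left(W,n \right)} = -1$ ($J{\left(W,n \right)} = \frac{1}{-1} = -1$)
$c = \frac{1}{37}$ ($c = \frac{1}{36 + 1} = \frac{1}{37} \approx 0.027027$)
$\left(-121\right) \left(-3\right) J{\left(0,5 \right)} \left(c + 2\right) = \left(-121\right) \left(-3\right) \left(- (\frac{1}{37} + 2)\right) = 363 \left(\left(-1\right) \frac{75}{37}\right) = 363 \left(- \frac{75}{37}\right) = - \frac{27225}{37}$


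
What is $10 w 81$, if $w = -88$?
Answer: $-71280$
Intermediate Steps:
$10 w 81 = 10 \left(-88\right) 81 = \left(-880\right) 81 = -71280$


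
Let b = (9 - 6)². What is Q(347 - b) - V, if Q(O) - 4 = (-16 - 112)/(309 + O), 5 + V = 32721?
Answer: -21164792/647 ≈ -32712.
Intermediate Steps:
b = 9 (b = 3² = 9)
V = 32716 (V = -5 + 32721 = 32716)
Q(O) = 4 - 128/(309 + O) (Q(O) = 4 + (-16 - 112)/(309 + O) = 4 - 128/(309 + O))
Q(347 - b) - V = 4*(277 + (347 - 1*9))/(309 + (347 - 1*9)) - 1*32716 = 4*(277 + (347 - 9))/(309 + (347 - 9)) - 32716 = 4*(277 + 338)/(309 + 338) - 32716 = 4*615/647 - 32716 = 4*(1/647)*615 - 32716 = 2460/647 - 32716 = -21164792/647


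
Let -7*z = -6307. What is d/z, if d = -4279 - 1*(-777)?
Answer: -206/53 ≈ -3.8868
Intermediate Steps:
z = 901 (z = -⅐*(-6307) = 901)
d = -3502 (d = -4279 + 777 = -3502)
d/z = -3502/901 = -3502*1/901 = -206/53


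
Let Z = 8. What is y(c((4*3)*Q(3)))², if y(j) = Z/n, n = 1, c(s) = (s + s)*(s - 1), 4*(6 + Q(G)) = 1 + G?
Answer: 64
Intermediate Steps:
Q(G) = -23/4 + G/4 (Q(G) = -6 + (1 + G)/4 = -6 + (¼ + G/4) = -23/4 + G/4)
c(s) = 2*s*(-1 + s) (c(s) = (2*s)*(-1 + s) = 2*s*(-1 + s))
y(j) = 8 (y(j) = 8/1 = 8*1 = 8)
y(c((4*3)*Q(3)))² = 8² = 64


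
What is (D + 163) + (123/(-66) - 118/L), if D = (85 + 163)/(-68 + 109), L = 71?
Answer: 10600435/64042 ≈ 165.52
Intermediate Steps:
D = 248/41 ≈ 6.0488
(D + 163) + (123/(-66) - 118/L) = (248/41 + 163) + (123/(-66) - 118/71) = 6931/41 + (123*(-1/66) - 118*1/71) = 6931/41 + (-41/22 - 118/71) = 6931/41 - 5507/1562 = 10600435/64042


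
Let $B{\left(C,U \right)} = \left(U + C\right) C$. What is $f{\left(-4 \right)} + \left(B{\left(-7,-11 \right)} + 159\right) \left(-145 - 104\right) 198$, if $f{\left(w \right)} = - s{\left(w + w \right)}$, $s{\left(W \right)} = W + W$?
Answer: $-14051054$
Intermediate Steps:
$s{\left(W \right)} = 2 W$
$B{\left(C,U \right)} = C \left(C + U\right)$ ($B{\left(C,U \right)} = \left(C + U\right) C = C \left(C + U\right)$)
$f{\left(w \right)} = - 4 w$ ($f{\left(w \right)} = - 2 \left(w + w\right) = - 2 \cdot 2 w = - 4 w$)
$f{\left(-4 \right)} + \left(B{\left(-7,-11 \right)} + 159\right) \left(-145 - 104\right) 198 = \left(-4\right) \left(-4\right) + \left(- 7 \left(-7 - 11\right) + 159\right) \left(-145 - 104\right) 198 = 16 + \left(\left(-7\right) \left(-18\right) + 159\right) \left(-249\right) 198 = 16 + \left(126 + 159\right) \left(-249\right) 198 = 16 + 285 \left(-249\right) 198 = 16 - 14051070 = -14051054$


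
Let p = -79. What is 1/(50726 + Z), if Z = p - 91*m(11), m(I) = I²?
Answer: 1/39636 ≈ 2.5230e-5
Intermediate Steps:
Z = -11090 (Z = -79 - 91*11² = -79 - 91*121 = -79 - 11011 = -11090)
1/(50726 + Z) = 1/(50726 - 11090) = 1/39636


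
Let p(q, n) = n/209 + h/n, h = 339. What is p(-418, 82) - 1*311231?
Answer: -5333799303/17138 ≈ -3.1123e+5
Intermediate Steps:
p(q, n) = 339/n + n/209 (p(q, n) = n/209 + 339/n = 339/n + n/209)
p(-418, 82) - 1*311231 = (339/82 + (1/209)*82) - 1*311231 = (339*(1/82) + 82/209) - 311231 = (339/82 + 82/209) - 311231 = 77575/17138 - 311231 = -5333799303/17138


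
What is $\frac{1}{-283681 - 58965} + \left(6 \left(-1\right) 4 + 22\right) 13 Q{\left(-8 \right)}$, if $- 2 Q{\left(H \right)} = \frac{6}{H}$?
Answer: $- \frac{6681599}{685292} \approx -9.75$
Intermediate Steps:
$Q{\left(H \right)} = - \frac{3}{H}$ ($Q{\left(H \right)} = - \frac{6 \frac{1}{H}}{2} = - \frac{3}{H}$)
$\frac{1}{-283681 - 58965} + \left(6 \left(-1\right) 4 + 22\right) 13 Q{\left(-8 \right)} = \frac{1}{-283681 - 58965} + \left(6 \left(-1\right) 4 + 22\right) 13 \left(- \frac{3}{-8}\right) = \frac{1}{-342646} + \left(\left(-6\right) 4 + 22\right) 13 \left(\left(-3\right) \left(- \frac{1}{8}\right)\right) = - \frac{1}{342646} + \left(-24 + 22\right) 13 \cdot \frac{3}{8} = - \frac{1}{342646} + \left(-2\right) 13 \cdot \frac{3}{8} = - \frac{1}{342646} - \frac{39}{4} = - \frac{6681599}{685292}$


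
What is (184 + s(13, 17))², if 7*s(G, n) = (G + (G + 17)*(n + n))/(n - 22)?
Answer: 29235649/1225 ≈ 23866.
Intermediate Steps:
s(G, n) = (G + 2*n*(17 + G))/(7*(-22 + n)) (s(G, n) = ((G + (G + 17)*(n + n))/(n - 22))/7 = ((G + (17 + G)*(2*n))/(-22 + n))/7 = ((G + 2*n*(17 + G))/(-22 + n))/7 = (G + 2*n*(17 + G))/(7*(-22 + n)))
(184 + s(13, 17))² = (184 + (13 + 34*17 + 2*13*17)/(7*(-22 + 17)))² = (184 + (⅐)*(13 + 578 + 442)/(-5))² = (184 + (⅐)*(-⅕)*1033)² = (184 - 1033/35)² = (5407/35)² = 29235649/1225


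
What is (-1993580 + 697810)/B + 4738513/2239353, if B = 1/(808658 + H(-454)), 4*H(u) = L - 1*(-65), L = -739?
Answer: -2345983016448559982/2239353 ≈ -1.0476e+12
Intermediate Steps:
H(u) = -337/2 (H(u) = (-739 - 1*(-65))/4 = (-739 + 65)/4 = (¼)*(-674) = -337/2)
B = 2/1616979 (B = 1/(808658 - 337/2) = 1/(1616979/2) = 2/1616979 ≈ 1.2369e-6)
(-1993580 + 697810)/B + 4738513/2239353 = (-1993580 + 697810)/(2/1616979) + 4738513/2239353 = -1295770*1616979/2 + 4738513*(1/2239353) = -1047616439415 + 4738513/2239353 = -2345983016448559982/2239353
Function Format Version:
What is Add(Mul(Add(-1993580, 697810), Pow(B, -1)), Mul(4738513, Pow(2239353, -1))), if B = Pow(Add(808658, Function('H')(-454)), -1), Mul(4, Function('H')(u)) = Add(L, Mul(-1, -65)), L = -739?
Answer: Rational(-2345983016448559982, 2239353) ≈ -1.0476e+12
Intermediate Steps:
Function('H')(u) = Rational(-337, 2) (Function('H')(u) = Mul(Rational(1, 4), Add(-739, Mul(-1, -65))) = Mul(Rational(1, 4), Add(-739, 65)) = Mul(Rational(1, 4), -674) = Rational(-337, 2))
B = Rational(2, 1616979) (B = Pow(Add(808658, Rational(-337, 2)), -1) = Pow(Rational(1616979, 2), -1) = Rational(2, 1616979) ≈ 1.2369e-6)
Add(Mul(Add(-1993580, 697810), Pow(B, -1)), Mul(4738513, Pow(2239353, -1))) = Add(Mul(Add(-1993580, 697810), Pow(Rational(2, 1616979), -1)), Mul(4738513, Pow(2239353, -1))) = Add(Mul(-1295770, Rational(1616979, 2)), Mul(4738513, Rational(1, 2239353))) = Add(-1047616439415, Rational(4738513, 2239353)) = Rational(-2345983016448559982, 2239353)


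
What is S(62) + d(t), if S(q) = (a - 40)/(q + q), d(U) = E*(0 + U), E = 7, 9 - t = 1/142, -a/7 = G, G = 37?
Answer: 532989/8804 ≈ 60.539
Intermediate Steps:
a = -259 (a = -7*37 = -259)
t = 1277/142 (t = 9 - 1/142 = 1277/142 ≈ 8.9930)
d(U) = 7*U (d(U) = 7*(0 + U) = 7*U)
S(q) = -299/(2*q) (S(q) = (-259 - 40)/(q + q) = -299*1/(2*q) = -299/(2*q))
S(62) + d(t) = -299/2/62 + 7*(1277/142) = -299/2*1/62 + 8939/142 = -299/124 + 8939/142 = 532989/8804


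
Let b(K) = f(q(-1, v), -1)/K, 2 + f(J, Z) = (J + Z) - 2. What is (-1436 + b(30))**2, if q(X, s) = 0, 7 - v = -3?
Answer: 74252689/36 ≈ 2.0626e+6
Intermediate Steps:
v = 10 (v = 7 - 1*(-3) = 7 + 3 = 10)
f(J, Z) = -4 + J + Z (f(J, Z) = -2 + ((J + Z) - 2) = -2 + (-2 + J + Z) = -4 + J + Z)
b(K) = -5/K (b(K) = (-4 + 0 - 1)/K = -5/K)
(-1436 + b(30))**2 = (-1436 - 5/30)**2 = (-1436 - 5*1/30)**2 = (-1436 - 1/6)**2 = (-8617/6)**2 = 74252689/36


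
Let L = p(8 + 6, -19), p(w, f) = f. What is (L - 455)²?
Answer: 224676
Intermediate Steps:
L = -19
(L - 455)² = (-19 - 455)² = (-474)² = 224676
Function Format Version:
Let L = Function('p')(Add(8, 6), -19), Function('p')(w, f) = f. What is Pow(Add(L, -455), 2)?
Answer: 224676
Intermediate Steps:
L = -19
Pow(Add(L, -455), 2) = Pow(Add(-19, -455), 2) = Pow(-474, 2) = 224676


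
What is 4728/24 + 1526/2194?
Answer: 216872/1097 ≈ 197.70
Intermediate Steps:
4728/24 + 1526/2194 = 4728*(1/24) + 1526*(1/2194) = 197 + 763/1097 = 216872/1097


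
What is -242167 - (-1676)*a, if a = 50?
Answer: -158367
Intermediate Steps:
-242167 - (-1676)*a = -242167 - (-1676)*50 = -242167 - 1*(-83800) = -242167 + 83800 = -158367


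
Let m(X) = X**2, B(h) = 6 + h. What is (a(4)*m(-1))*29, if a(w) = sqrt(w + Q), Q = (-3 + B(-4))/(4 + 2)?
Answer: 29*sqrt(138)/6 ≈ 56.779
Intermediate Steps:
Q = -1/6 (Q = (-3 + (6 - 4))/(4 + 2) = (-3 + 2)/6 = -1*1/6 = -1/6 ≈ -0.16667)
a(w) = sqrt(-1/6 + w) (a(w) = sqrt(w - 1/6) = sqrt(-1/6 + w))
(a(4)*m(-1))*29 = ((sqrt(-6 + 36*4)/6)*(-1)**2)*29 = ((sqrt(-6 + 144)/6)*1)*29 = ((sqrt(138)/6)*1)*29 = (sqrt(138)/6)*29 = 29*sqrt(138)/6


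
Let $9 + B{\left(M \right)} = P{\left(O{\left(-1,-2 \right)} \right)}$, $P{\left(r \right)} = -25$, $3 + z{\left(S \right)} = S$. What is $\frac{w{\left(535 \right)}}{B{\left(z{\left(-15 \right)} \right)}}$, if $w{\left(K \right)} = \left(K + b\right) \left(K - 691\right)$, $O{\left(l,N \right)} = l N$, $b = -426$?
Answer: $\frac{8502}{17} \approx 500.12$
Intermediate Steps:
$O{\left(l,N \right)} = N l$
$w{\left(K \right)} = \left(-691 + K\right) \left(-426 + K\right)$ ($w{\left(K \right)} = \left(K - 426\right) \left(K - 691\right) = \left(-426 + K\right) \left(-691 + K\right) = \left(-691 + K\right) \left(-426 + K\right)$)
$z{\left(S \right)} = -3 + S$
$B{\left(M \right)} = -34$ ($B{\left(M \right)} = -9 - 25 = -34$)
$\frac{w{\left(535 \right)}}{B{\left(z{\left(-15 \right)} \right)}} = \frac{294366 + 535^{2} - 597595}{-34} = \left(294366 + 286225 - 597595\right) \left(- \frac{1}{34}\right) = \left(-17004\right) \left(- \frac{1}{34}\right) = \frac{8502}{17}$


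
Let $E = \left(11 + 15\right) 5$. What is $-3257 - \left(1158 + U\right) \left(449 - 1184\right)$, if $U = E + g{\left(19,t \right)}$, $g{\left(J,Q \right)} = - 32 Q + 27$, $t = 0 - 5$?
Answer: $1080868$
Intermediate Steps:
$E = 130$ ($E = 26 \cdot 5 = 130$)
$t = -5$
$g{\left(J,Q \right)} = 27 - 32 Q$
$U = 317$ ($U = 130 + \left(27 - -160\right) = 130 + \left(27 + 160\right) = 130 + 187 = 317$)
$-3257 - \left(1158 + U\right) \left(449 - 1184\right) = -3257 - \left(1158 + 317\right) \left(449 - 1184\right) = -3257 - 1475 \left(-735\right) = -3257 - -1084125 = -3257 + 1084125 = 1080868$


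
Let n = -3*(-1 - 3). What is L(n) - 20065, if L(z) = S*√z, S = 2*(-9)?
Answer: -20065 - 36*√3 ≈ -20127.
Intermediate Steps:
S = -18
n = 12 (n = -3*(-4) = 12)
L(z) = -18*√z
L(n) - 20065 = -36*√3 - 20065 = -20065 - 36*√3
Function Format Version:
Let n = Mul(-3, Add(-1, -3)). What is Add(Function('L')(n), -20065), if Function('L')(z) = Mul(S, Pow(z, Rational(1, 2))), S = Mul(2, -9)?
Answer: Add(-20065, Mul(-36, Pow(3, Rational(1, 2)))) ≈ -20127.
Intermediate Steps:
S = -18
n = 12 (n = Mul(-3, -4) = 12)
Function('L')(z) = Mul(-18, Pow(z, Rational(1, 2)))
Add(Function('L')(n), -20065) = Add(Mul(-18, Pow(12, Rational(1, 2))), -20065) = Add(Mul(-18, Mul(2, Pow(3, Rational(1, 2)))), -20065) = Add(Mul(-36, Pow(3, Rational(1, 2))), -20065) = Add(-20065, Mul(-36, Pow(3, Rational(1, 2))))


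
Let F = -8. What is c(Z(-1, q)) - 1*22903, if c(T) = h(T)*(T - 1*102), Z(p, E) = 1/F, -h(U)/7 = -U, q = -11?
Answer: -1460073/64 ≈ -22814.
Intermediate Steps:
h(U) = 7*U (h(U) = -(-7)*U = 7*U)
Z(p, E) = -⅛ (Z(p, E) = 1/(-8) = -⅛)
c(T) = 7*T*(-102 + T) (c(T) = (7*T)*(T - 1*102) = (7*T)*(T - 102) = (7*T)*(-102 + T) = 7*T*(-102 + T))
c(Z(-1, q)) - 1*22903 = 7*(-⅛)*(-102 - ⅛) - 1*22903 = 7*(-⅛)*(-817/8) - 22903 = 5719/64 - 22903 = -1460073/64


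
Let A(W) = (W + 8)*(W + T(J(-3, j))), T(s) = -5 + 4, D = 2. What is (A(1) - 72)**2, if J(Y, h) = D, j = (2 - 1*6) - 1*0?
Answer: 5184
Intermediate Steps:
j = -4 (j = (2 - 6) + 0 = -4 + 0 = -4)
J(Y, h) = 2
T(s) = -1
A(W) = (-1 + W)*(8 + W) (A(W) = (W + 8)*(W - 1) = (8 + W)*(-1 + W) = (-1 + W)*(8 + W))
(A(1) - 72)**2 = ((-8 + 1**2 + 7*1) - 72)**2 = ((-8 + 1 + 7) - 72)**2 = (0 - 72)**2 = (-72)**2 = 5184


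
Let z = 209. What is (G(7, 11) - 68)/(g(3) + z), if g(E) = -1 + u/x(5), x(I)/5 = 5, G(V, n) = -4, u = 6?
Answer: -900/2603 ≈ -0.34576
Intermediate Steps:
x(I) = 25 (x(I) = 5*5 = 25)
g(E) = -19/25 (g(E) = -1 + 6/25 = -19/25)
(G(7, 11) - 68)/(g(3) + z) = (-4 - 68)/(-19/25 + 209) = -72/5206/25 = -72*25/5206 = -900/2603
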